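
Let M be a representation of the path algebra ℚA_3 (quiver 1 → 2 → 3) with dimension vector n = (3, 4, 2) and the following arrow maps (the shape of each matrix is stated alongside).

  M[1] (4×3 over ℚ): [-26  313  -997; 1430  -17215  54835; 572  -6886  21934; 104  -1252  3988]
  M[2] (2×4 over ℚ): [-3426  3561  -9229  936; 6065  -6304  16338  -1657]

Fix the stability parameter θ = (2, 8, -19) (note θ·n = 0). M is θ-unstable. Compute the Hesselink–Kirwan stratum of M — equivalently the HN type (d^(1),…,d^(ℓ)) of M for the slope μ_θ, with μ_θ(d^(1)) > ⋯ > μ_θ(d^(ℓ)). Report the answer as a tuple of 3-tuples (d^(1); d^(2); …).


Barcode: M ≅ I[1,1]^2, I[1,3], I[2,2]^2, I[2,3]. HN layers by μ_θ (4 steps, strictly decreasing):
  μ^(1)=8; μ^(2)=2; μ^(3)=-3; μ^(4)=-11/2

((0, 2, 0); (2, 0, 0); (1, 1, 1); (0, 1, 1))


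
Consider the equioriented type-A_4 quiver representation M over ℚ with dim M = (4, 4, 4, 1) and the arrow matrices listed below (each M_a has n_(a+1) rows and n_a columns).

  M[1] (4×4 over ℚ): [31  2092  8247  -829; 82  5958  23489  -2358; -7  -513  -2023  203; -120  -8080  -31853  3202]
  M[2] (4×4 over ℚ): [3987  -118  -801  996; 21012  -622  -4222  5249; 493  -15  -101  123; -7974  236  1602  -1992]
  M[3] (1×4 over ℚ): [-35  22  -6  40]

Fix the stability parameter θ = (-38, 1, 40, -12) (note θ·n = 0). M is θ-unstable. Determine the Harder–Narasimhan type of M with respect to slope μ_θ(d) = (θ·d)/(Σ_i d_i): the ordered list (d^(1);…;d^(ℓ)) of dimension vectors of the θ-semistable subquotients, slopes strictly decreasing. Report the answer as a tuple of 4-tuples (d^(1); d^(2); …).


Interval decomposition of M: I[1,2], I[1,3]^2, I[1,4], I[3,3].
HN type (ℓ=4): μ^(1)=40; μ^(2)=14; μ^(3)=1; μ^(4)=-38

((0, 0, 3, 0); (0, 0, 1, 1); (0, 4, 0, 0); (4, 0, 0, 0))


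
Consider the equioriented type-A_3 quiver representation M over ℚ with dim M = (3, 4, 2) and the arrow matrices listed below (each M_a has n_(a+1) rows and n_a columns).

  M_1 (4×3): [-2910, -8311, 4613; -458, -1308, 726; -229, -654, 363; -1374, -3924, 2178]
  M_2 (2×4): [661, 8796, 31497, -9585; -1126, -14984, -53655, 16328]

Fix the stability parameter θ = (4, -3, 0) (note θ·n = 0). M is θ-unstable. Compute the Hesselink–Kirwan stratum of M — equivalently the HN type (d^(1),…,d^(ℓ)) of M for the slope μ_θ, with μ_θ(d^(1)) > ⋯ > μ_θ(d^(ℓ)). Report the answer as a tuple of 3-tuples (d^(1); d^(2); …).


Via rank(M_{q-1}∘⋯∘M_p): M ≅ I[1,1], I[1,3]^2, I[2,2]^2.
μ_θ-semistable layers: μ^(1)=4; μ^(2)=1/3; μ^(3)=-3

((1, 0, 0); (2, 2, 2); (0, 2, 0))


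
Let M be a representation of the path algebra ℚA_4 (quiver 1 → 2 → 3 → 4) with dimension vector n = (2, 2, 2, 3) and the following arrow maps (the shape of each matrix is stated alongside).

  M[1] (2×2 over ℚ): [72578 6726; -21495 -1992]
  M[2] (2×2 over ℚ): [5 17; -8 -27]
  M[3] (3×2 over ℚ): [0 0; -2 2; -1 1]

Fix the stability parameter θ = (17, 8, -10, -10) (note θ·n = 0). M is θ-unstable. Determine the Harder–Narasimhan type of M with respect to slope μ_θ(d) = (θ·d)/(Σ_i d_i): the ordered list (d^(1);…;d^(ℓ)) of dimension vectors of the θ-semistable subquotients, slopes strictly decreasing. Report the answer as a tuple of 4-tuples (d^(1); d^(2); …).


Barcode: M ≅ I[1,3], I[1,4], I[4,4]^2. HN layers by μ_θ (3 steps, strictly decreasing):
  μ^(1)=5; μ^(2)=5/4; μ^(3)=-10

((1, 1, 1, 0); (1, 1, 1, 1); (0, 0, 0, 2))


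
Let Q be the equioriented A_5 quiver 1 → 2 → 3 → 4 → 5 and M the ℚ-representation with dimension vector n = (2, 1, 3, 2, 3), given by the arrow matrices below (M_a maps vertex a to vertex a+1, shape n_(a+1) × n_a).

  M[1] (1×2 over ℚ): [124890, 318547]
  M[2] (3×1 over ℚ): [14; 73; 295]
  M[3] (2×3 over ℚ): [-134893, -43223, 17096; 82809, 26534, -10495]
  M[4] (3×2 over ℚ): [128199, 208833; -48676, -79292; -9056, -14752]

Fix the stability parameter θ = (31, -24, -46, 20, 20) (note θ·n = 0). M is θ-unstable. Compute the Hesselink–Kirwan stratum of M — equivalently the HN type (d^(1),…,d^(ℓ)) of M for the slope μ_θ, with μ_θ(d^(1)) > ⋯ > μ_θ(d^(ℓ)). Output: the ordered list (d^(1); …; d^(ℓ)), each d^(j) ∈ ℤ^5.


Interval decomposition of M: I[1,1], I[1,4], I[3,3], I[3,5], I[5,5]^2.
HN type (ℓ=4): μ^(1)=31; μ^(2)=20; μ^(3)=-13; μ^(4)=-46

((1, 0, 0, 0, 0); (0, 0, 0, 2, 3); (1, 1, 1, 0, 0); (0, 0, 2, 0, 0))


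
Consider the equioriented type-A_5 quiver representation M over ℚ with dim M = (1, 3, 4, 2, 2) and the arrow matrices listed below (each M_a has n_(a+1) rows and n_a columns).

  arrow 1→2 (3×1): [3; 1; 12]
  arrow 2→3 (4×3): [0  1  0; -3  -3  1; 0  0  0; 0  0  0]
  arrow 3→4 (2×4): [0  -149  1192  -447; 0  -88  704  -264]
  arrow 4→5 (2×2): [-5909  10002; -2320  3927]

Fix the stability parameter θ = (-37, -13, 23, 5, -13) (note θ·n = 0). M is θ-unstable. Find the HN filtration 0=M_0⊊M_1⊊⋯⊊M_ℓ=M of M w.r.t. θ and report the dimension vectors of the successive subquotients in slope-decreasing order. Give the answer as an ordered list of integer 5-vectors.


Barcode: M ≅ I[1,3], I[2,2], I[2,5], I[3,3]^2, I[4,5]. HN layers by μ_θ (5 steps, strictly decreasing):
  μ^(1)=23; μ^(2)=5; μ^(3)=-4; μ^(4)=-13; μ^(5)=-37

((0, 0, 3, 0, 0); (0, 0, 1, 1, 1); (0, 0, 0, 1, 1); (0, 3, 0, 0, 0); (1, 0, 0, 0, 0))


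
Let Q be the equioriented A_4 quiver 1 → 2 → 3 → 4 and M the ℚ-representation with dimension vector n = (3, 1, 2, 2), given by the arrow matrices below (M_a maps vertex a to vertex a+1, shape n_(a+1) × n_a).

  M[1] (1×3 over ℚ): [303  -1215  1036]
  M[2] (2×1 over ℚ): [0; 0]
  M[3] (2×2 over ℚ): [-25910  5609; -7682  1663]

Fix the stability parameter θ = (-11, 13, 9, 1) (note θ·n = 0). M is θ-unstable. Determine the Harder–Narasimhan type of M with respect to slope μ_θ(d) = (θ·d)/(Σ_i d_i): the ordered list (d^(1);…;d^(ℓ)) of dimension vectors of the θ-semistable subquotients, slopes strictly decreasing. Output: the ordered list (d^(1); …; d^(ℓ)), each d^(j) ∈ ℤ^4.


Via rank(M_{q-1}∘⋯∘M_p): M ≅ I[1,1]^2, I[1,2], I[3,4]^2.
μ_θ-semistable layers: μ^(1)=13; μ^(2)=5; μ^(3)=-11

((0, 1, 0, 0); (0, 0, 2, 2); (3, 0, 0, 0))


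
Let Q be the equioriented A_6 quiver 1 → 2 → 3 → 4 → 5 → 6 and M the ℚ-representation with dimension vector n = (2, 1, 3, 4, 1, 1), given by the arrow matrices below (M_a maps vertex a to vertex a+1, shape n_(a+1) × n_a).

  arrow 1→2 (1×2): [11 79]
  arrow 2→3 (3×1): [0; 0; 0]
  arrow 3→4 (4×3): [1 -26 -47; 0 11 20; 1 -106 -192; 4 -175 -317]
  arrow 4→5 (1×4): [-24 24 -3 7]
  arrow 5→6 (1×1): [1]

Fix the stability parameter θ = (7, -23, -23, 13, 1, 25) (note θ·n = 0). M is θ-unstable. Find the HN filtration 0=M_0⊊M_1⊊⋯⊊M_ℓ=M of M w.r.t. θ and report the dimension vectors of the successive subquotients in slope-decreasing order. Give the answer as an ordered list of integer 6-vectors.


Via rank(M_{q-1}∘⋯∘M_p): M ≅ I[1,1], I[1,2], I[3,4]^2, I[3,6], I[4,4].
μ_θ-semistable layers: μ^(1)=25; μ^(2)=13; μ^(3)=7; μ^(4)=-8; μ^(5)=-23

((0, 0, 0, 0, 0, 1); (0, 0, 0, 3, 0, 0); (1, 0, 0, 1, 1, 0); (1, 1, 0, 0, 0, 0); (0, 0, 3, 0, 0, 0))


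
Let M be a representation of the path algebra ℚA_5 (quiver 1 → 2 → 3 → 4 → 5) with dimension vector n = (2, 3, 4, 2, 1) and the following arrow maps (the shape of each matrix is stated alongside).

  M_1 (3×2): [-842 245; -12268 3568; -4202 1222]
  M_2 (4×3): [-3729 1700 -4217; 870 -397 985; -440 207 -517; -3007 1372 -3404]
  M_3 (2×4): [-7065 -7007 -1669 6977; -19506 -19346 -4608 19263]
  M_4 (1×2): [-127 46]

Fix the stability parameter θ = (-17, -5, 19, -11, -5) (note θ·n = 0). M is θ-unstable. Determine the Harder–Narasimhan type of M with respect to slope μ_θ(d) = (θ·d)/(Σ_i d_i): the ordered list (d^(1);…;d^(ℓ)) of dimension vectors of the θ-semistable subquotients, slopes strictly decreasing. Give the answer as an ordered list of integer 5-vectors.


Barcode: M ≅ I[1,4], I[1,5], I[2,3], I[3,3]. HN layers by μ_θ (5 steps, strictly decreasing):
  μ^(1)=19; μ^(2)=4; μ^(3)=1; μ^(4)=-5; μ^(5)=-17

((0, 0, 2, 0, 0); (0, 0, 1, 1, 0); (0, 0, 1, 1, 1); (0, 3, 0, 0, 0); (2, 0, 0, 0, 0))


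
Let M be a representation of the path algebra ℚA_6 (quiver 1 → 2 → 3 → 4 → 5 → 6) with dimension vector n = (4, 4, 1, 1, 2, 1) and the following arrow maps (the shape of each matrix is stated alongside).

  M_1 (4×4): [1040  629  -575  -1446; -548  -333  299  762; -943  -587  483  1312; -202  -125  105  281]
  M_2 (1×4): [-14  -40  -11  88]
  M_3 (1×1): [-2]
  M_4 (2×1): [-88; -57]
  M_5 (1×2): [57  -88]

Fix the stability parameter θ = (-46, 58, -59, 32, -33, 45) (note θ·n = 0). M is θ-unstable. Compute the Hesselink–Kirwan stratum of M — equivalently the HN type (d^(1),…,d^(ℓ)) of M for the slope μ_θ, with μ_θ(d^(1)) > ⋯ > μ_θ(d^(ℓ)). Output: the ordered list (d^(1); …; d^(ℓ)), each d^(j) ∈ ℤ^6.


Interval decomposition of M: I[1,2]^3, I[1,5], I[5,6].
HN type (ℓ=5): μ^(1)=58; μ^(2)=45; μ^(3)=-1/2; μ^(4)=-33; μ^(5)=-46

((0, 3, 0, 0, 0, 0); (0, 0, 0, 0, 0, 1); (0, 1, 1, 1, 1, 0); (0, 0, 0, 0, 1, 0); (4, 0, 0, 0, 0, 0))


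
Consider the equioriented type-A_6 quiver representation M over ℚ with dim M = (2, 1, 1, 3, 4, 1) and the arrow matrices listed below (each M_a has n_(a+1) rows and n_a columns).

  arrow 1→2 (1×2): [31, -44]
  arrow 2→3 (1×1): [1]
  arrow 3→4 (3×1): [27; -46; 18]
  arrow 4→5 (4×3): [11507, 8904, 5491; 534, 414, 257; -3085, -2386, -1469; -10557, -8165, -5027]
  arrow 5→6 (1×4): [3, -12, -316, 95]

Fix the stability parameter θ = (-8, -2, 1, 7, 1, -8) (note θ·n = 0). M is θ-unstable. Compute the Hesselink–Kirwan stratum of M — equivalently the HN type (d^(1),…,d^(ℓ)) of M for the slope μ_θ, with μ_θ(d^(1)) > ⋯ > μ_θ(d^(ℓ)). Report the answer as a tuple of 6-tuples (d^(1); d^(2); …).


Via rank(M_{q-1}∘⋯∘M_p): M ≅ I[1,1], I[1,5], I[4,5], I[4,6], I[5,5].
μ_θ-semistable layers: μ^(1)=4; μ^(2)=1; μ^(3)=0; μ^(4)=-2; μ^(5)=-8

((0, 0, 0, 2, 2, 0); (0, 0, 1, 0, 1, 0); (0, 0, 0, 1, 1, 1); (0, 1, 0, 0, 0, 0); (2, 0, 0, 0, 0, 0))


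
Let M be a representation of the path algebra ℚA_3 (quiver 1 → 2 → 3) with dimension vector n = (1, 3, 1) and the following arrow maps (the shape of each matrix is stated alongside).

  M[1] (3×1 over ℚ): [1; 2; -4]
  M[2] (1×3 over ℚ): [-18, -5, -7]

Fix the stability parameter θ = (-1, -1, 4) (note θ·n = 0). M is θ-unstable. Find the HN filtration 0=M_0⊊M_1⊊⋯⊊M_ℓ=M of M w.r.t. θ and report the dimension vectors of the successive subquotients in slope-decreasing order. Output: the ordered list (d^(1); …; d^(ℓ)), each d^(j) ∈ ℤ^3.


Interval decomposition of M: I[1,2], I[2,2], I[2,3].
HN type (ℓ=2): μ^(1)=4; μ^(2)=-1

((0, 0, 1); (1, 3, 0))


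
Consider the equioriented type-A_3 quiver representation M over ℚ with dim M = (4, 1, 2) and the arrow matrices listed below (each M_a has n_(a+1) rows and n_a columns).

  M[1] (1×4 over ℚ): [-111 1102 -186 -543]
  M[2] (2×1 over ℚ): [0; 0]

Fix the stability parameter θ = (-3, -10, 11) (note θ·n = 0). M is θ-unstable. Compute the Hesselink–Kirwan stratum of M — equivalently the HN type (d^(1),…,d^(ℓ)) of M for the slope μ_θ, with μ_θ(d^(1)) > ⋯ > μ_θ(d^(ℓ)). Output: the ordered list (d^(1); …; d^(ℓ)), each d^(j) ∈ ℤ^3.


Via rank(M_{q-1}∘⋯∘M_p): M ≅ I[1,1]^3, I[1,2], I[3,3]^2.
μ_θ-semistable layers: μ^(1)=11; μ^(2)=-3; μ^(3)=-13/2

((0, 0, 2); (3, 0, 0); (1, 1, 0))


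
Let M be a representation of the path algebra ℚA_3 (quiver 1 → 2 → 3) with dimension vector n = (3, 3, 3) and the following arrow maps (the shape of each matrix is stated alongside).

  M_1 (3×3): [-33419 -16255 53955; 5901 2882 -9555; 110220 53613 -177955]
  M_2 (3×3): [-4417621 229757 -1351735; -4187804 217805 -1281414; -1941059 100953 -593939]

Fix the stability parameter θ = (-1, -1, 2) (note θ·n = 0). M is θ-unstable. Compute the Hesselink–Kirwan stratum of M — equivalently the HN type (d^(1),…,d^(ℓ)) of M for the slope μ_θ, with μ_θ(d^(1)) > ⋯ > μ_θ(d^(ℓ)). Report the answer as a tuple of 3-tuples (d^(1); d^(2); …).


Interval decomposition of M: I[1,3]^3.
HN type (ℓ=2): μ^(1)=2; μ^(2)=-1

((0, 0, 3); (3, 3, 0))


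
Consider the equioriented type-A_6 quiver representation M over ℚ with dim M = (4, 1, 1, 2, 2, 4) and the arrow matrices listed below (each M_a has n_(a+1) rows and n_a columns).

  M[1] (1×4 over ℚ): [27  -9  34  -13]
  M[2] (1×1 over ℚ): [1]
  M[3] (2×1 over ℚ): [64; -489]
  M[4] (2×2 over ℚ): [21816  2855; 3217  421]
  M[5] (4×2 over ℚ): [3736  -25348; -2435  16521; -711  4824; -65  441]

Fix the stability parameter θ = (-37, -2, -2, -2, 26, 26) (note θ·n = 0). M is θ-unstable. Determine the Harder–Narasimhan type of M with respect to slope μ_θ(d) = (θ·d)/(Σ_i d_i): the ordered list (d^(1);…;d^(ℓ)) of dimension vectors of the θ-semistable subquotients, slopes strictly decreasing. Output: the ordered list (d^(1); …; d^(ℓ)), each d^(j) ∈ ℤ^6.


Barcode: M ≅ I[1,1]^3, I[1,6], I[4,6], I[6,6]^2. HN layers by μ_θ (3 steps, strictly decreasing):
  μ^(1)=26; μ^(2)=-2; μ^(3)=-37

((0, 0, 0, 0, 2, 4); (0, 1, 1, 2, 0, 0); (4, 0, 0, 0, 0, 0))


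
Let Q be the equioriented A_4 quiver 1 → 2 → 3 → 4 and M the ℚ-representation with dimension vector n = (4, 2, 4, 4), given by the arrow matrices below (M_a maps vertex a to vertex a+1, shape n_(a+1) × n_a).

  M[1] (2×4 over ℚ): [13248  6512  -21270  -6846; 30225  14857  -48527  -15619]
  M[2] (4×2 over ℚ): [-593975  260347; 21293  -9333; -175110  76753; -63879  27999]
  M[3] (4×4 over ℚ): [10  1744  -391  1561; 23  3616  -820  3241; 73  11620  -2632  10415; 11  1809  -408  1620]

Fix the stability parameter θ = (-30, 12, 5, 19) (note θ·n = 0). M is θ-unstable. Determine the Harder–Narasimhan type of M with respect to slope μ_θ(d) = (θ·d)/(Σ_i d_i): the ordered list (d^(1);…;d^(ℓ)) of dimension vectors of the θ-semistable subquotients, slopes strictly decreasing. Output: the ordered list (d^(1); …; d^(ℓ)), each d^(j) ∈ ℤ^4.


Barcode: M ≅ I[1,1]^2, I[1,3], I[1,4], I[3,4]^2, I[4,4]. HN layers by μ_θ (4 steps, strictly decreasing):
  μ^(1)=19; μ^(2)=17/2; μ^(3)=5; μ^(4)=-30

((0, 0, 0, 4); (0, 2, 2, 0); (0, 0, 2, 0); (4, 0, 0, 0))


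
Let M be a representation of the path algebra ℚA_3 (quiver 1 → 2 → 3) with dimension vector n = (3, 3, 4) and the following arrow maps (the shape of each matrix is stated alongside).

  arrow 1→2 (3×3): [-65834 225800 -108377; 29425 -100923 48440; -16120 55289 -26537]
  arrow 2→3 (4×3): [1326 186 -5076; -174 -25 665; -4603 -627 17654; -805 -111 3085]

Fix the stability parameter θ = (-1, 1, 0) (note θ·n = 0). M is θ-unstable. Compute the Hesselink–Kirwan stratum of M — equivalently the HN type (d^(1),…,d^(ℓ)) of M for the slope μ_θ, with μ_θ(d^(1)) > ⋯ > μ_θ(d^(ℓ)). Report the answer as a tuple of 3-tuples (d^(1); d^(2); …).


Barcode: M ≅ I[1,3]^3, I[3,3]. HN layers by μ_θ (3 steps, strictly decreasing):
  μ^(1)=1/2; μ^(2)=0; μ^(3)=-1

((0, 3, 3); (0, 0, 1); (3, 0, 0))


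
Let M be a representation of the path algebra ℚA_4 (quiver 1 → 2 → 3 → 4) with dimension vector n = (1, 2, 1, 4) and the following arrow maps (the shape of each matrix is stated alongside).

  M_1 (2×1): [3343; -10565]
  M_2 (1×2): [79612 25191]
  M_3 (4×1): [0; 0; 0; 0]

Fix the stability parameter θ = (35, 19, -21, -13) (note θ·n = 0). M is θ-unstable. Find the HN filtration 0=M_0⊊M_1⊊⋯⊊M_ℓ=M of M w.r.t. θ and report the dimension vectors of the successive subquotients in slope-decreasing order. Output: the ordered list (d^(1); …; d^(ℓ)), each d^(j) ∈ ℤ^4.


Via rank(M_{q-1}∘⋯∘M_p): M ≅ I[1,3], I[2,2], I[4,4]^4.
μ_θ-semistable layers: μ^(1)=19; μ^(2)=11; μ^(3)=-13

((0, 1, 0, 0); (1, 1, 1, 0); (0, 0, 0, 4))


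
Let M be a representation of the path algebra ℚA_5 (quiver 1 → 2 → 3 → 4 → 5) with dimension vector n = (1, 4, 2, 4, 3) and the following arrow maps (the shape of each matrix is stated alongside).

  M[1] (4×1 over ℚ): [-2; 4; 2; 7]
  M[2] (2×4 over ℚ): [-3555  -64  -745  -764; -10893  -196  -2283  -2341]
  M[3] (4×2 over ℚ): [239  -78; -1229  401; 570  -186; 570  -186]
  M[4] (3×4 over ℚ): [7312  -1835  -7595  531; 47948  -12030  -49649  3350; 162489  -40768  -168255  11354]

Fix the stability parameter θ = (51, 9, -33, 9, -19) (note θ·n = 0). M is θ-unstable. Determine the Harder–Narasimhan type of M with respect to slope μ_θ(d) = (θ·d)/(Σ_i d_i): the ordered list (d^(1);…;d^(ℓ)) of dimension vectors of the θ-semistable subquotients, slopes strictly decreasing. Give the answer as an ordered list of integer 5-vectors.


Interval decomposition of M: I[1,5], I[2,2]^2, I[2,5], I[4,4], I[4,5].
HN type (ℓ=4): μ^(1)=9; μ^(2)=17/5; μ^(3)=-5; μ^(4)=-12

((0, 2, 0, 1, 0); (1, 1, 1, 1, 1); (0, 0, 0, 2, 2); (0, 1, 1, 0, 0))


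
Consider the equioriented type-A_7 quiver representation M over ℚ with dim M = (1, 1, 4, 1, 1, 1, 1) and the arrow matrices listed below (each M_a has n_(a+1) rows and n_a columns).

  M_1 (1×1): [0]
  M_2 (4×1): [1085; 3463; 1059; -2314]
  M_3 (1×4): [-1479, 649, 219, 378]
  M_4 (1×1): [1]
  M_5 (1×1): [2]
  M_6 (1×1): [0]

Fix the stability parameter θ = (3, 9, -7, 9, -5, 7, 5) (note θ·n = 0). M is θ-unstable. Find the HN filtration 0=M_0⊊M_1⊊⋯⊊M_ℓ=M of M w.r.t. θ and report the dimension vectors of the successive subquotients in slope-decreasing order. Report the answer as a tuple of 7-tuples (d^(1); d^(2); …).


Via rank(M_{q-1}∘⋯∘M_p): M ≅ I[1,1], I[2,6], I[3,3]^3, I[7,7].
μ_θ-semistable layers: μ^(1)=7; μ^(2)=5; μ^(3)=3; μ^(4)=2; μ^(5)=1; μ^(6)=-7

((0, 0, 0, 0, 0, 1, 0); (0, 0, 0, 0, 0, 0, 1); (1, 0, 0, 0, 0, 0, 0); (0, 0, 0, 1, 1, 0, 0); (0, 1, 1, 0, 0, 0, 0); (0, 0, 3, 0, 0, 0, 0))


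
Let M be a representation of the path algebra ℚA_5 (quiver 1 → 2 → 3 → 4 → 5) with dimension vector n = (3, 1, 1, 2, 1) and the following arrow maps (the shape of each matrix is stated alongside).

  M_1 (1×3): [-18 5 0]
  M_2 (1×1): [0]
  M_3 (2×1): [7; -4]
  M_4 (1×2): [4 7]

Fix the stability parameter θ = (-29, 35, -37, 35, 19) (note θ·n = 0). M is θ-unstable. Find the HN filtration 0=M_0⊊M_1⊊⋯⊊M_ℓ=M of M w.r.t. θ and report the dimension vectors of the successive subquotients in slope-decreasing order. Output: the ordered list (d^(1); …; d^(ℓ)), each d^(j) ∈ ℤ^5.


Interval decomposition of M: I[1,1]^2, I[1,2], I[3,4], I[4,5].
HN type (ℓ=4): μ^(1)=35; μ^(2)=27; μ^(3)=-29; μ^(4)=-37

((0, 1, 0, 1, 0); (0, 0, 0, 1, 1); (3, 0, 0, 0, 0); (0, 0, 1, 0, 0))


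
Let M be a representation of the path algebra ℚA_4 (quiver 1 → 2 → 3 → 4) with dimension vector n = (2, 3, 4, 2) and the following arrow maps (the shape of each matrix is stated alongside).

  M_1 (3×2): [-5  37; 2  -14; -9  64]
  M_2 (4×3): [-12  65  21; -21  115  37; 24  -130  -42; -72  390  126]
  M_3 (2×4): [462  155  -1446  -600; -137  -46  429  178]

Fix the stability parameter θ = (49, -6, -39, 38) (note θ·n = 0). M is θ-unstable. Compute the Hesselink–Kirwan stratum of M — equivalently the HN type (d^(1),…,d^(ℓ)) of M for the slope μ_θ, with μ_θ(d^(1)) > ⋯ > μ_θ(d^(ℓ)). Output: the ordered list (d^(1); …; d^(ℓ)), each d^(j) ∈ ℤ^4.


Via rank(M_{q-1}∘⋯∘M_p): M ≅ I[1,4]^2, I[2,2], I[3,3]^2.
μ_θ-semistable layers: μ^(1)=38; μ^(2)=4/3; μ^(3)=-6; μ^(4)=-39

((0, 0, 0, 2); (2, 2, 2, 0); (0, 1, 0, 0); (0, 0, 2, 0))


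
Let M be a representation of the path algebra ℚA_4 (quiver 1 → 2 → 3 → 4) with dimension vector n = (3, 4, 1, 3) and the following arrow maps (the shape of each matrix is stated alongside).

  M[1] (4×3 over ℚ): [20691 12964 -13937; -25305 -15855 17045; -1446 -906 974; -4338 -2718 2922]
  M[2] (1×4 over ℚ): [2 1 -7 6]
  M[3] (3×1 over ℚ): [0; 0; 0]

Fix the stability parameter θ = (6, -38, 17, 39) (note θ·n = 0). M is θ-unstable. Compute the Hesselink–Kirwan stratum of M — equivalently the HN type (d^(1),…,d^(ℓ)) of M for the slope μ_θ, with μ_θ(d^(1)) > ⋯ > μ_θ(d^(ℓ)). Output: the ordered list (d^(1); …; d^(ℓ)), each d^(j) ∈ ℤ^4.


Interval decomposition of M: I[1,1], I[1,2], I[1,3], I[2,2]^2, I[4,4]^3.
HN type (ℓ=5): μ^(1)=39; μ^(2)=17; μ^(3)=6; μ^(4)=-16; μ^(5)=-38

((0, 0, 0, 3); (0, 0, 1, 0); (1, 0, 0, 0); (2, 2, 0, 0); (0, 2, 0, 0))


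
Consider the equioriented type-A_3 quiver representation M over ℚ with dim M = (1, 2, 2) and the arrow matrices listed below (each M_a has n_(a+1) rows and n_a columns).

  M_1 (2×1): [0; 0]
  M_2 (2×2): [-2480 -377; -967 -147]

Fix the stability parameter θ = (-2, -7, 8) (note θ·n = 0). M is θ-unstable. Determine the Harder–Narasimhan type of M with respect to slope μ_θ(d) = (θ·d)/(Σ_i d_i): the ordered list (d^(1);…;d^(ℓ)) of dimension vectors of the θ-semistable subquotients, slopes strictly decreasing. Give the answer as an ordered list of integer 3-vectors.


Via rank(M_{q-1}∘⋯∘M_p): M ≅ I[1,1], I[2,3]^2.
μ_θ-semistable layers: μ^(1)=8; μ^(2)=-2; μ^(3)=-7

((0, 0, 2); (1, 0, 0); (0, 2, 0))


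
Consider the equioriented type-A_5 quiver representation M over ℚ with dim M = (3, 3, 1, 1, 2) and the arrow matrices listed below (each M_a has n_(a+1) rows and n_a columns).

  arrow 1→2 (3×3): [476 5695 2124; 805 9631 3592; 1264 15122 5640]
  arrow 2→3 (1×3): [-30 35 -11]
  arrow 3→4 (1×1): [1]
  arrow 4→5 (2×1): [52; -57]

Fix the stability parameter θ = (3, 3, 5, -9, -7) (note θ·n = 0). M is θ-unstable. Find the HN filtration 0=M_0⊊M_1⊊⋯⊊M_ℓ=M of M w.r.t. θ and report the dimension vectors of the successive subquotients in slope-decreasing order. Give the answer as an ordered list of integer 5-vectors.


Barcode: M ≅ I[1,1], I[1,2], I[1,5], I[2,2], I[5,5]. HN layers by μ_θ (3 steps, strictly decreasing):
  μ^(1)=3; μ^(2)=-1; μ^(3)=-7

((2, 2, 0, 0, 0); (1, 1, 1, 1, 1); (0, 0, 0, 0, 1))


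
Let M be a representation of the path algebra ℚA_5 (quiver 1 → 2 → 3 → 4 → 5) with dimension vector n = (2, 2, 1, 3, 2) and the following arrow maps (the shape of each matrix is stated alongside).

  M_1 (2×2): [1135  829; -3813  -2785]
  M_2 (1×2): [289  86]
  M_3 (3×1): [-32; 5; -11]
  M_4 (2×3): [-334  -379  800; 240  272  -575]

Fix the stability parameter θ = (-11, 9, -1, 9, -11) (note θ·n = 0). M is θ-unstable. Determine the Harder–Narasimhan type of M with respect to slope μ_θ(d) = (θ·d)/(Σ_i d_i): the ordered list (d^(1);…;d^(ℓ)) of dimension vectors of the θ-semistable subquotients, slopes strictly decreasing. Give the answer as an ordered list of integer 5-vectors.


Interval decomposition of M: I[1,2], I[1,5], I[4,4], I[4,5].
HN type (ℓ=4): μ^(1)=9; μ^(2)=3/2; μ^(3)=-1; μ^(4)=-11

((0, 1, 0, 1, 0); (0, 1, 1, 1, 1); (0, 0, 0, 1, 1); (2, 0, 0, 0, 0))


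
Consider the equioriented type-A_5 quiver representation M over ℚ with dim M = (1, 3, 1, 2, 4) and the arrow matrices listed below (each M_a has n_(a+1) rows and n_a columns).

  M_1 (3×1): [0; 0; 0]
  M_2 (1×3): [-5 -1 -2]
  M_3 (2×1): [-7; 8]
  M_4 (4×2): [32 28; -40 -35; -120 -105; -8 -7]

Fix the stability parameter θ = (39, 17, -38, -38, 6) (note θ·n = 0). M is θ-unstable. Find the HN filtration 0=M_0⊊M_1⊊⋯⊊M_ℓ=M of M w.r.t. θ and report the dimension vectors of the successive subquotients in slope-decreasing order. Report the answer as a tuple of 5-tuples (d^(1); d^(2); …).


Barcode: M ≅ I[1,1], I[2,2]^2, I[2,4], I[4,5], I[5,5]^3. HN layers by μ_θ (5 steps, strictly decreasing):
  μ^(1)=39; μ^(2)=17; μ^(3)=6; μ^(4)=-59/3; μ^(5)=-38

((1, 0, 0, 0, 0); (0, 2, 0, 0, 0); (0, 0, 0, 0, 4); (0, 1, 1, 1, 0); (0, 0, 0, 1, 0))


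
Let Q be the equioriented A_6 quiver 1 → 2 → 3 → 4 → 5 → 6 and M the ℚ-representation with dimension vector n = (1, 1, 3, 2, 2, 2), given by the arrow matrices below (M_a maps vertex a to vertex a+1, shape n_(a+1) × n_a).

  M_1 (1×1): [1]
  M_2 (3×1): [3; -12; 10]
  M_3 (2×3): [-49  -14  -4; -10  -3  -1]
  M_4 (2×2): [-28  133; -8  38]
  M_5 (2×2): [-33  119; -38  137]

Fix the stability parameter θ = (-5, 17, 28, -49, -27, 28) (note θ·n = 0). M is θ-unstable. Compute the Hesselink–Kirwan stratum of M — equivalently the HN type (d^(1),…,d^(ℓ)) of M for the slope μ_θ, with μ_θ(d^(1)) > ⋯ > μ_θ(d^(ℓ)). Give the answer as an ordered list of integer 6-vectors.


Via rank(M_{q-1}∘⋯∘M_p): M ≅ I[1,4], I[3,3], I[3,6], I[5,6].
μ_θ-semistable layers: μ^(1)=28; μ^(2)=-4/3; μ^(3)=-5; μ^(4)=-16; μ^(5)=-27

((0, 0, 1, 0, 0, 2); (0, 1, 1, 1, 0, 0); (1, 0, 0, 0, 0, 0); (0, 0, 1, 1, 1, 0); (0, 0, 0, 0, 1, 0))


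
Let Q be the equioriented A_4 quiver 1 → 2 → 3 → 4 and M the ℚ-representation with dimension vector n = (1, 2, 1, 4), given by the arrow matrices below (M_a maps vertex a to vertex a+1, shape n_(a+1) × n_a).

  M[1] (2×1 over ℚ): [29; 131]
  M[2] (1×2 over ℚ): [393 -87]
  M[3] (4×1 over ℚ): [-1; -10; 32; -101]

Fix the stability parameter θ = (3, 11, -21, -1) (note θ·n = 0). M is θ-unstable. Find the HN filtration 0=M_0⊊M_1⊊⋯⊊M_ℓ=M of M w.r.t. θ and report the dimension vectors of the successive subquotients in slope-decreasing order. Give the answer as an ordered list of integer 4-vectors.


Barcode: M ≅ I[1,2], I[2,4], I[4,4]^3. HN layers by μ_θ (4 steps, strictly decreasing):
  μ^(1)=11; μ^(2)=3; μ^(3)=-1; μ^(4)=-5

((0, 1, 0, 0); (1, 0, 0, 0); (0, 0, 0, 4); (0, 1, 1, 0))


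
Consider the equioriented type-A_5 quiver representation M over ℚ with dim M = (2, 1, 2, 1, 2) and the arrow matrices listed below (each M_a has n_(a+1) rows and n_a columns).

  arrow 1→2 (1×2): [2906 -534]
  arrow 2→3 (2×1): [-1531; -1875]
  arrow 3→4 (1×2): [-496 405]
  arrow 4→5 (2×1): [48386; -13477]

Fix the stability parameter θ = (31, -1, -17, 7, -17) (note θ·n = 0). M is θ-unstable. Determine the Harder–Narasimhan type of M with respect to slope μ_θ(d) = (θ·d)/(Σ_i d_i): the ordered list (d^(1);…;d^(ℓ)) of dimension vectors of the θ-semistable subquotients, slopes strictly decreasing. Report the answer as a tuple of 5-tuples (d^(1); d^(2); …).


Via rank(M_{q-1}∘⋯∘M_p): M ≅ I[1,1], I[1,5], I[3,3], I[5,5].
μ_θ-semistable layers: μ^(1)=31; μ^(2)=3/5; μ^(3)=-17

((1, 0, 0, 0, 0); (1, 1, 1, 1, 1); (0, 0, 1, 0, 1))


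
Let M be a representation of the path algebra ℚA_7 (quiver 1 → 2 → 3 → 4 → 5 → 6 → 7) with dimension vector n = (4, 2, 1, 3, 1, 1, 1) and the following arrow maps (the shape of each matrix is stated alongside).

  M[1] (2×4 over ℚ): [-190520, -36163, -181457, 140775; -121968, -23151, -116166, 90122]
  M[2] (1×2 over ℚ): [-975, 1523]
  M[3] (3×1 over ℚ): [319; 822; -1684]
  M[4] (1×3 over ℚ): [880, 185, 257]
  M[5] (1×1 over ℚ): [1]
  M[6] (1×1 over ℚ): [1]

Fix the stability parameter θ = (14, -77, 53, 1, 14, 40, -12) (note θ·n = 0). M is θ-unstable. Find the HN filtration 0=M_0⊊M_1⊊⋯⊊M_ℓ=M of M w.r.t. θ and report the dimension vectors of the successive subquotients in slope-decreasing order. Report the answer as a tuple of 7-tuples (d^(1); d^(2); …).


Barcode: M ≅ I[1,1]^2, I[1,2], I[1,7], I[4,4]^2. HN layers by μ_θ (4 steps, strictly decreasing):
  μ^(1)=96/5; μ^(2)=14; μ^(3)=1; μ^(4)=-63/2

((0, 0, 1, 1, 1, 1, 1); (2, 0, 0, 0, 0, 0, 0); (0, 0, 0, 2, 0, 0, 0); (2, 2, 0, 0, 0, 0, 0))


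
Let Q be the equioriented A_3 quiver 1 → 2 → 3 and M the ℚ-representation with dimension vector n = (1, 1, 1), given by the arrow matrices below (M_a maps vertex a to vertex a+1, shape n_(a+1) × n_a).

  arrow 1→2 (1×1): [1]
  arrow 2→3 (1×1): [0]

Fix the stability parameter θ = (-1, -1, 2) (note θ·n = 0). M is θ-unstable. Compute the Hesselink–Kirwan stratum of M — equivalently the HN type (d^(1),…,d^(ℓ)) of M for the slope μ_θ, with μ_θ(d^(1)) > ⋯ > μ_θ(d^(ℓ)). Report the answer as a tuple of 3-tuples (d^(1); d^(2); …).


Barcode: M ≅ I[1,2], I[3,3]. HN layers by μ_θ (2 steps, strictly decreasing):
  μ^(1)=2; μ^(2)=-1

((0, 0, 1); (1, 1, 0))


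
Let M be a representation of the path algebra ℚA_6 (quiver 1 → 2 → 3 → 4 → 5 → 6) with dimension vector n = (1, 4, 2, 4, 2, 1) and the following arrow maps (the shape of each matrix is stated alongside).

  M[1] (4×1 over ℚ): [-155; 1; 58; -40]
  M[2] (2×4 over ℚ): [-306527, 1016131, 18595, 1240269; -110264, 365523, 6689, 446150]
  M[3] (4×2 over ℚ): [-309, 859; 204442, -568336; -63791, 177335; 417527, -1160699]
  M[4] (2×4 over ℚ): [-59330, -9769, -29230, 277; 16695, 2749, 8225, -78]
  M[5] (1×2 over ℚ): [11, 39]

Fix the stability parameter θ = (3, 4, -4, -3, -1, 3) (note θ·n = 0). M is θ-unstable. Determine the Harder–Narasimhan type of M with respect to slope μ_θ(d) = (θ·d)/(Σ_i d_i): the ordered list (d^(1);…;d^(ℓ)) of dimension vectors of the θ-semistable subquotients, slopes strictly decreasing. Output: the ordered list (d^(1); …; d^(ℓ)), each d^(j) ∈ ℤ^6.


Via rank(M_{q-1}∘⋯∘M_p): M ≅ I[1,6], I[2,2]^2, I[2,5], I[4,4]^2.
μ_θ-semistable layers: μ^(1)=4; μ^(2)=3; μ^(3)=-1/5; μ^(4)=-1; μ^(5)=-3

((0, 2, 0, 0, 0, 0); (0, 0, 0, 0, 0, 1); (1, 1, 1, 1, 1, 0); (0, 1, 1, 1, 1, 0); (0, 0, 0, 2, 0, 0))


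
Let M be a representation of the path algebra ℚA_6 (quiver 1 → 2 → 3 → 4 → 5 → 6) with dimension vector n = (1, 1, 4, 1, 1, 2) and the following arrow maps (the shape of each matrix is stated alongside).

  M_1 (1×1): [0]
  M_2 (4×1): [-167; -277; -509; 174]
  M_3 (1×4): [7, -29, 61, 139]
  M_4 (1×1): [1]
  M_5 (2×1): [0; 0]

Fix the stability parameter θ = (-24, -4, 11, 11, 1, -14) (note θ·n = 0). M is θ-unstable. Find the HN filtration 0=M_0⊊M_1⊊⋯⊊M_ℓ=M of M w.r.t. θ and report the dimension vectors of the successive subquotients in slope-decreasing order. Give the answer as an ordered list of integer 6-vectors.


Interval decomposition of M: I[1,1], I[2,5], I[3,3]^3, I[6,6]^2.
HN type (ℓ=5): μ^(1)=11; μ^(2)=23/3; μ^(3)=-4; μ^(4)=-14; μ^(5)=-24

((0, 0, 3, 0, 0, 0); (0, 0, 1, 1, 1, 0); (0, 1, 0, 0, 0, 0); (0, 0, 0, 0, 0, 2); (1, 0, 0, 0, 0, 0))


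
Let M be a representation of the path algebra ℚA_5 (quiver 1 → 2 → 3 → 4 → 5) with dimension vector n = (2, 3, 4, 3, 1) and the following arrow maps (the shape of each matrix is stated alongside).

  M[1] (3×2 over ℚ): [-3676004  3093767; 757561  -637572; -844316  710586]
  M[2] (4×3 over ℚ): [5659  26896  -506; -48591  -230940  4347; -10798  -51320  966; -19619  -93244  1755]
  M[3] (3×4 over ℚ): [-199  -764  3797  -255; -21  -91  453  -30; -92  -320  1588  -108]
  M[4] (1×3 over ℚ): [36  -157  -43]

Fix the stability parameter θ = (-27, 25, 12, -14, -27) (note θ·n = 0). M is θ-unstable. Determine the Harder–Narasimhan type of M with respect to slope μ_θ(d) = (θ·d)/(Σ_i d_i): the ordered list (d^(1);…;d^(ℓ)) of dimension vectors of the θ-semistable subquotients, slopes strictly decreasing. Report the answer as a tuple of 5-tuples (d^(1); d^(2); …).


Barcode: M ≅ I[1,2], I[1,3], I[2,5], I[3,3], I[3,4], I[4,4]. HN layers by μ_θ (6 steps, strictly decreasing):
  μ^(1)=25; μ^(2)=37/2; μ^(3)=12; μ^(4)=-1; μ^(5)=-14; μ^(6)=-27

((0, 1, 0, 0, 0); (0, 1, 1, 0, 0); (0, 0, 1, 0, 0); (0, 1, 2, 2, 1); (0, 0, 0, 1, 0); (2, 0, 0, 0, 0))


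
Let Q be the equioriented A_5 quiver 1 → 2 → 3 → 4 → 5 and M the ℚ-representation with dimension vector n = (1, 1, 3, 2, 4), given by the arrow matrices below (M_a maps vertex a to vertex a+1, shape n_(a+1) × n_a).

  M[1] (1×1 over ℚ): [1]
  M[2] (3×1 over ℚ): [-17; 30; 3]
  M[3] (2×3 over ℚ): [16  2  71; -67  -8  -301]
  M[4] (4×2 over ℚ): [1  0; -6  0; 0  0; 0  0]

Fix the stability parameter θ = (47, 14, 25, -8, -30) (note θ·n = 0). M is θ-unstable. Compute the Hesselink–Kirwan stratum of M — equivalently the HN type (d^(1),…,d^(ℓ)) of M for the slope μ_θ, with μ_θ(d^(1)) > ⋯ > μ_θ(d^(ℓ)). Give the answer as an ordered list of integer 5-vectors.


Interval decomposition of M: I[1,5], I[3,3], I[3,4], I[5,5]^3.
HN type (ℓ=4): μ^(1)=25; μ^(2)=48/5; μ^(3)=17/2; μ^(4)=-30

((0, 0, 1, 0, 0); (1, 1, 1, 1, 1); (0, 0, 1, 1, 0); (0, 0, 0, 0, 3))


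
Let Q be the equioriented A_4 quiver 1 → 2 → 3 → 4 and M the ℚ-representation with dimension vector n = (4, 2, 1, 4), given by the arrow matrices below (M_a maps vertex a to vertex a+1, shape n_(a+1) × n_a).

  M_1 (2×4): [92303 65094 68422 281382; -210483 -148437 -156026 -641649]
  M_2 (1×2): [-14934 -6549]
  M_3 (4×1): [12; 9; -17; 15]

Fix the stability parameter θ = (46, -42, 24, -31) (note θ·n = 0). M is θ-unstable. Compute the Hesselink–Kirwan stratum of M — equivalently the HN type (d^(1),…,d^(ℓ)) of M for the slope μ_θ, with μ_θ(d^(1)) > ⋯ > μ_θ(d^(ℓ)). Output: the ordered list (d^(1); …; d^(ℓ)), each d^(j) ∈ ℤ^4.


Interval decomposition of M: I[1,1]^2, I[1,2], I[1,4], I[4,4]^3.
HN type (ℓ=4): μ^(1)=46; μ^(2)=2; μ^(3)=-3/4; μ^(4)=-31

((2, 0, 0, 0); (1, 1, 0, 0); (1, 1, 1, 1); (0, 0, 0, 3))


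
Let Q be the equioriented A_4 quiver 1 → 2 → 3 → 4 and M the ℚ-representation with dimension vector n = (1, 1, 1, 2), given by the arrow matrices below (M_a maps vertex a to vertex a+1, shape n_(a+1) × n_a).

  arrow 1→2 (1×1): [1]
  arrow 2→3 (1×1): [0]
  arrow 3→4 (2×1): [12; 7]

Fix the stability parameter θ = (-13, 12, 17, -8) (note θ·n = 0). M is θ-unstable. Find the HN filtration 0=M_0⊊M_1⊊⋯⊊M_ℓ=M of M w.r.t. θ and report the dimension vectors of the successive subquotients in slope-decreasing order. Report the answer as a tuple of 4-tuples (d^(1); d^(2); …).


Barcode: M ≅ I[1,2], I[3,4], I[4,4]. HN layers by μ_θ (4 steps, strictly decreasing):
  μ^(1)=12; μ^(2)=9/2; μ^(3)=-8; μ^(4)=-13

((0, 1, 0, 0); (0, 0, 1, 1); (0, 0, 0, 1); (1, 0, 0, 0))


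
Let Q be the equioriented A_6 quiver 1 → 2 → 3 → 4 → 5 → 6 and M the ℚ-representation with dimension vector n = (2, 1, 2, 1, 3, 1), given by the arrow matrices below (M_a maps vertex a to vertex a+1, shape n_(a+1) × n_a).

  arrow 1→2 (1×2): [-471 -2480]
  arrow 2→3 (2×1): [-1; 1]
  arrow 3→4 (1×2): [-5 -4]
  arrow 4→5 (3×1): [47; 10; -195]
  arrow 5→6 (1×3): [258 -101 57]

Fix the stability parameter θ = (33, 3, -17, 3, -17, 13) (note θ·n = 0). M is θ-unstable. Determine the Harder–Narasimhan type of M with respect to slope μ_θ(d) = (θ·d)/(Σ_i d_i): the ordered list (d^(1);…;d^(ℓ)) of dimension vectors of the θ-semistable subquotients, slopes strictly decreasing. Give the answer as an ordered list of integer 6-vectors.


Interval decomposition of M: I[1,1], I[1,6], I[3,3], I[5,5]^2.
HN type (ℓ=4): μ^(1)=33; μ^(2)=13; μ^(3)=1; μ^(4)=-17

((1, 0, 0, 0, 0, 0); (0, 0, 0, 0, 0, 1); (1, 1, 1, 1, 1, 0); (0, 0, 1, 0, 2, 0))


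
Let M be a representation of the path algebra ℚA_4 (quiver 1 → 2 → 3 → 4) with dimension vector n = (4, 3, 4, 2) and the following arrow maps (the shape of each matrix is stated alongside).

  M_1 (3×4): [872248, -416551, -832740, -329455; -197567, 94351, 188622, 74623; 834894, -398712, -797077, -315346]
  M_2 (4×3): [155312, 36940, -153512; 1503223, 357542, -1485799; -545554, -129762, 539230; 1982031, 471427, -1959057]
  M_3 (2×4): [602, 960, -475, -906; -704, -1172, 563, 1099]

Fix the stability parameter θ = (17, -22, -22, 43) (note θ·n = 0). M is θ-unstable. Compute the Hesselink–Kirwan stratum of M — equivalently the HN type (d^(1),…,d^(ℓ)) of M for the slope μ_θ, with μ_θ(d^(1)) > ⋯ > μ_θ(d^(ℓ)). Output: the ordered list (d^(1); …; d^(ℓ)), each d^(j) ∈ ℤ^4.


Via rank(M_{q-1}∘⋯∘M_p): M ≅ I[1,1], I[1,2], I[1,3], I[1,4], I[3,3], I[3,4].
μ_θ-semistable layers: μ^(1)=43; μ^(2)=17; μ^(3)=-5/2; μ^(4)=-9; μ^(5)=-22

((0, 0, 0, 2); (1, 0, 0, 0); (1, 1, 0, 0); (2, 2, 2, 0); (0, 0, 2, 0))


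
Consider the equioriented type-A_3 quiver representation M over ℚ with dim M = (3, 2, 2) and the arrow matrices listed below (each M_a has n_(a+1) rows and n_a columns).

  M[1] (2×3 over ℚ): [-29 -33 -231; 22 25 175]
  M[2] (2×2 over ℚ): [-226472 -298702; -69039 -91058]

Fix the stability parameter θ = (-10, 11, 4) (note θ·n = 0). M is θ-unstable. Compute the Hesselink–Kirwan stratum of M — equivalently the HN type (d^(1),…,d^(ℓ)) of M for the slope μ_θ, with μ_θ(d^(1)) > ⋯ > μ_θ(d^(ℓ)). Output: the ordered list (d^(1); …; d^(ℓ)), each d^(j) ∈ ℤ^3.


Interval decomposition of M: I[1,1], I[1,3]^2.
HN type (ℓ=2): μ^(1)=15/2; μ^(2)=-10

((0, 2, 2); (3, 0, 0))


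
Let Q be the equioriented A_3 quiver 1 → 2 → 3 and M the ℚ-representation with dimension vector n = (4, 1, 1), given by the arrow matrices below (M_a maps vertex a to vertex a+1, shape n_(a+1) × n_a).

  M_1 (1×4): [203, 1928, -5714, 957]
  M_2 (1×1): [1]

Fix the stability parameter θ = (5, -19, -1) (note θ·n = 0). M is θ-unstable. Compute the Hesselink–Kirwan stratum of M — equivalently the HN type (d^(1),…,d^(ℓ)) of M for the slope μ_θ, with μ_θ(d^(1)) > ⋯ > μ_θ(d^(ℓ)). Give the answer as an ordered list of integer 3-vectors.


Via rank(M_{q-1}∘⋯∘M_p): M ≅ I[1,1]^3, I[1,3].
μ_θ-semistable layers: μ^(1)=5; μ^(2)=-1; μ^(3)=-7

((3, 0, 0); (0, 0, 1); (1, 1, 0))


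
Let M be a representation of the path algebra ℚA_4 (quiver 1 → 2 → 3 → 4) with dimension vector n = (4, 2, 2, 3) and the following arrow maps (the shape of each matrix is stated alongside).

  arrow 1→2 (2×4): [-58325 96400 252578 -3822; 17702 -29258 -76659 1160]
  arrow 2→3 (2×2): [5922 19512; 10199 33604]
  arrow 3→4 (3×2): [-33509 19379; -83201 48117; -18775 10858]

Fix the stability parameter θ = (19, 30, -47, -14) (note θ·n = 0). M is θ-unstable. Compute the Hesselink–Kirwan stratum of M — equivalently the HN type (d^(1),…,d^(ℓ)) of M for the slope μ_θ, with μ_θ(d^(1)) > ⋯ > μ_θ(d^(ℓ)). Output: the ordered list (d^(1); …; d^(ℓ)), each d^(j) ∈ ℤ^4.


Via rank(M_{q-1}∘⋯∘M_p): M ≅ I[1,1]^2, I[1,2], I[1,4], I[3,4], I[4,4].
μ_θ-semistable layers: μ^(1)=30; μ^(2)=19; μ^(3)=-3; μ^(4)=-14; μ^(5)=-47

((0, 1, 0, 0); (3, 0, 0, 0); (1, 1, 1, 1); (0, 0, 0, 2); (0, 0, 1, 0))


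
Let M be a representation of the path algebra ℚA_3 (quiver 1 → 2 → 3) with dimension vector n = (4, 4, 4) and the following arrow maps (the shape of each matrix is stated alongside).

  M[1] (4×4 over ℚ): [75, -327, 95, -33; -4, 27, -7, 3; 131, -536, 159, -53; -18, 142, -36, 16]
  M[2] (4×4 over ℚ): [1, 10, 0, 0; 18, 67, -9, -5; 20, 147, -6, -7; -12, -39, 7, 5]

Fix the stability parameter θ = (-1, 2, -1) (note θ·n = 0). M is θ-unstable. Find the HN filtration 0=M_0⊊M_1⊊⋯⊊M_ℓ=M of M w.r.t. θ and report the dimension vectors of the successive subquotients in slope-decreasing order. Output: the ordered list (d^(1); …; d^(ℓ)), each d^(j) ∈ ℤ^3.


Via rank(M_{q-1}∘⋯∘M_p): M ≅ I[1,1], I[1,3]^3, I[2,3].
μ_θ-semistable layers: μ^(1)=1/2; μ^(2)=-1

((0, 4, 4); (4, 0, 0))


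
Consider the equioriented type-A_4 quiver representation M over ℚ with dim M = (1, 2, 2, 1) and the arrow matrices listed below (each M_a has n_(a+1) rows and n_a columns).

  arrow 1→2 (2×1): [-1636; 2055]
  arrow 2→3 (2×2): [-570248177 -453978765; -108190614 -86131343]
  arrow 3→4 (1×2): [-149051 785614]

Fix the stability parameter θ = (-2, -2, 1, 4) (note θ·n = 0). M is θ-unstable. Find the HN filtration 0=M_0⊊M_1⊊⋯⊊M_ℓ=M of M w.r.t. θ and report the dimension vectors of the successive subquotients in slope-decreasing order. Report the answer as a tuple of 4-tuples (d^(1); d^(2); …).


Interval decomposition of M: I[1,4], I[2,3].
HN type (ℓ=3): μ^(1)=4; μ^(2)=1; μ^(3)=-2

((0, 0, 0, 1); (0, 0, 2, 0); (1, 2, 0, 0))
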